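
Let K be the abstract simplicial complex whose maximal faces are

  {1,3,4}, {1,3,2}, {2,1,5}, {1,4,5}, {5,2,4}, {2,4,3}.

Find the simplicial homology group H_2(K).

Order the vertices as 1 < 2 < 3 < 4 < 5. Listing each simplex with vertices in this order, K has dimension 2 with simplices:

  0-simplices (5): [1], [2], [3], [4], [5]
  1-simplices (9): [1,2], [1,3], [1,4], [1,5], [2,3], [2,4], [2,5], [3,4], [4,5]
  2-simplices (6): [1,2,3], [1,2,5], [1,3,4], [1,4,5], [2,3,4], [2,4,5]

Hence C_0 ≅ Z^5, C_1 ≅ Z^9, C_2 ≅ Z^6.

The boundary map ∂_1: C_1 → C_0 sends each edge [p,q] (with p < q) to q − p. For instance
  ∂[1,4] = [4] − [1].
The 5×9 boundary matrix has rank 4 and Smith normal form diag(1,1,1,1).

Boundary ∂_2: C_2 → C_1 sends each 2-simplex [p,q,r] to [q,r] − [p,r] + [p,q]. For instance
  ∂[1,4,5] = [4,5] − [1,5] + [1,4],
  ∂[1,3,4] = [3,4] − [1,4] + [1,3].
This gives a 9×6 integer matrix of rank 5; reducing to Smith normal form yields diagonal entries (1,1,1,1,1).

Now H_k = ker ∂_k / im ∂_{k+1}, so:

  H_2: rank ker ∂_2 − rank ∂_3 = (6 − 5) − 0 = 1, and there is no ∂_3, so H_2 = Z.

H_2 = Z.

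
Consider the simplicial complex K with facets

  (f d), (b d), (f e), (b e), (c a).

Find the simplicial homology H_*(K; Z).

H_0 = Z^2,  H_1 = Z.

Fix the vertex order a < b < c < d < e < f and write every simplex with vertices in increasing order. Then dim K = 1 and the simplices of K are:

  0-simplices (6): a, b, c, d, e, f
  1-simplices (5): ac, bd, be, df, ef

Hence C_0 ≅ Z^6, C_1 ≅ Z^5.

The boundary map ∂_1: C_1 → C_0 is given by ∂[p,q] = [q] − [p]. For instance
  ∂ef = f − e.
As a 6×5 matrix over Z this has rank 4, with invariant factors (1,1,1,1).

Reading off H_k = ker ∂_k / im ∂_{k+1}:

  H_0: rank C_0 − rank ∂_1 = 6 − 4 = 2, and the invariant factors of ∂_1 are all 1, so H_0 ≅ Z^2.
  H_1: rank ker ∂_1 − rank ∂_2 = (5 − 4) − 0 = 1, and there is no ∂_2, so H_1 ≅ Z.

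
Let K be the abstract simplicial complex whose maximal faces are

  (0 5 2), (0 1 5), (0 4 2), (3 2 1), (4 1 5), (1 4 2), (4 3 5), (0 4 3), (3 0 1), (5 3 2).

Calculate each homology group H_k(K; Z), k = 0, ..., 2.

H_0 ≅ Z,  H_1 ≅ Z/2,  H_2 = 0.

We work with the vertex ordering 0 < 1 < 2 < 3 < 4 < 5. The simplices of K, each written with vertices in increasing order, are:

  0-simplices (6): [0], [1], [2], [3], [4], [5]
  1-simplices (15): [0,1], [0,2], [0,3], [0,4], [0,5], [1,2], [1,3], [1,4], [1,5], [2,3], [2,4], [2,5], [3,4], [3,5], [4,5]
  2-simplices (10): [0,1,3], [0,1,5], [0,2,4], [0,2,5], [0,3,4], [1,2,3], [1,2,4], [1,4,5], [2,3,5], [3,4,5]

Hence C_0 ≅ Z^6, C_1 ≅ Z^15, C_2 ≅ Z^10.

Boundary ∂_1: C_1 → C_0 maps an edge to its endpoints' difference, ∂[p,q] = q − p. For instance
  ∂[1,3] = [3] − [1].
This gives a 6×15 integer matrix of rank 5; reducing to Smith normal form yields diagonal entries (1,1,1,1,1).

Boundary ∂_2: C_2 → C_1 acts by ∂[p,q,r] = [q,r] − [p,r] + [p,q]. For instance
  ∂[1,4,5] = [4,5] − [1,5] + [1,4],
  ∂[0,1,5] = [1,5] − [0,5] + [0,1].
This gives a 15×10 integer matrix of rank 10; reducing to Smith normal form yields diagonal entries (1,1,1,1,1,1,1,1,1,2).

Computing H_k = (kernel of ∂_k) / (image of ∂_{k+1}):

  H_0: rank C_0 − rank ∂_1 = 6 − 5 = 1, and the invariant factors of ∂_1 are all 1, so H_0 = Z.
  H_1: rank ker ∂_1 − rank ∂_2 = (15 − 5) − 10 = 0, and ∂_2 has invariant factor 2 > 1, so H_1 = Z/2.
  H_2: rank ker ∂_2 − rank ∂_3 = (10 − 10) − 0 = 0, and there is no ∂_3, so H_2 = 0.

(K is a triangulation of the real projective plane RP^2.)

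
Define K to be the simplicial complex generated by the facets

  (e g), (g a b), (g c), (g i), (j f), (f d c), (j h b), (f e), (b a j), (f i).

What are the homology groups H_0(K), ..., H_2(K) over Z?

H_0 = Z,  H_1 = Z^3,  H_2 = 0.

Order the vertices as a < b < c < d < e < f < g < h < i < j. Listing each simplex with vertices in this order, K has dimension 2 with simplices:

  0-simplices (10): a, b, c, d, e, f, g, h, i, j
  1-simplices (16): ab, ag, aj, bg, bh, bj, cd, cf, cg, df, ef, eg, fi, fj, gi, hj
  2-simplices (4): abg, abj, bhj, cdf

giving chain groups C_0 ≅ Z^10, C_1 ≅ Z^16, C_2 ≅ Z^4.

The boundary map ∂_1: C_1 → C_0 is given by ∂[p,q] = [q] − [p].
The 10×16 boundary matrix has rank 9 and Smith normal form diag(1,1,1,1,1,1,1,1,1).

Boundary ∂_2: C_2 → C_1 sends each 2-simplex [p,q,r] to [q,r] − [p,r] + [p,q]. For instance
  ∂cdf = df − cf + cd,
  ∂abg = bg − ag + ab.
As a 16×4 matrix over Z this has rank 4, with invariant factors (1,1,1,1).

From H_k ≅ ker(∂_k) / im(∂_{k+1}) we obtain:

  H_0: rank C_0 − rank ∂_1 = 10 − 9 = 1, and the invariant factors of ∂_1 are all 1, so H_0 ≅ Z.
  H_1: rank ker ∂_1 − rank ∂_2 = (16 − 9) − 4 = 3, and the invariant factors of ∂_2 are all 1, so H_1 ≅ Z^3.
  H_2: rank ker ∂_2 − rank ∂_3 = (4 − 4) − 0 = 0, and there is no ∂_3, so H_2 ≅ 0.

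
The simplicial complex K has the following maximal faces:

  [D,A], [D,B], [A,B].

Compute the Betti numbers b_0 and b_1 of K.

We work with the vertex ordering A < B < D. The simplices of K, each written with vertices in increasing order, are:

  0-simplices (3): A, B, D
  1-simplices (3): AB, AD, BD

Hence C_0 ≅ Z^3, C_1 ≅ Z^3.

∂_1: C_1 → C_0 maps an edge to its endpoints' difference, ∂[p,q] = q − p. For instance
  ∂AB = B − A.
The resulting 3×3 matrix has rank 2, and its Smith normal form has invariant factors (1,1).

Computing H_k = (kernel of ∂_k) / (image of ∂_{k+1}):

  H_0: rank C_0 − rank ∂_1 = 3 − 2 = 1, and the invariant factors of ∂_1 are all 1, so H_0 ≅ Z.
  H_1: rank ker ∂_1 − rank ∂_2 = (3 − 2) − 0 = 1, and there is no ∂_2, so H_1 ≅ Z.

As a check, the Euler characteristic is 3 − 3 = 0, which agrees with 1 − 1 = 0.
(K is a triangulation of the circle S^1.)

Hence the Betti numbers are b_0 = 1, b_1 = 1.

b_0 = 1, b_1 = 1.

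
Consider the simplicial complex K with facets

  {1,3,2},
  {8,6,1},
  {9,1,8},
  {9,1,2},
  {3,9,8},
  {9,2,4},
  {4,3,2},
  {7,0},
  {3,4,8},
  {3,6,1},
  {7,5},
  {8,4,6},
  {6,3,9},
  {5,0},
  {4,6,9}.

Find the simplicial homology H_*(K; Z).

H_0 = Z^2,  H_1 = Z ⊕ Z/2,  H_2 = 0.

K has 10 vertices, 21 edges, 12 triangles.
rank ∂_0 = 0, rank ∂_1 = 8 ⇒ b_0 = 10 − 0 − 8 = 2; all invariant factors of ∂_1 are 1 so no torsion. So H_0 ≅ Z^2.
rank ∂_1 = 8, rank ∂_2 = 12 ⇒ b_1 = 21 − 8 − 12 = 1; ∂_2 has invariant factor(s) [2] giving torsion. So H_1 ≅ Z ⊕ Z/2.
rank ∂_2 = 12, rank ∂_3 = 0 ⇒ b_2 = 12 − 12 − 0 = 0. So H_2 ≅ 0.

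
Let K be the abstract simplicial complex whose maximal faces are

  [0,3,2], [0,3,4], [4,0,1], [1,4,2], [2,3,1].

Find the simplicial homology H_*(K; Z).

Fix the vertex order 0 < 1 < 2 < 3 < 4 and write every simplex with vertices in increasing order. Then dim K = 2 and the simplices of K are:

  0-simplices (5): [0], [1], [2], [3], [4]
  1-simplices (10): [0,1], [0,2], [0,3], [0,4], [1,2], [1,3], [1,4], [2,3], [2,4], [3,4]
  2-simplices (5): [0,1,4], [0,2,3], [0,3,4], [1,2,3], [1,2,4]

so the chain groups are C_0 ≅ Z^5, C_1 ≅ Z^10, C_2 ≅ Z^5.

The boundary map ∂_1: C_1 → C_0 maps an edge to its endpoints' difference, ∂[p,q] = q − p.
As a 5×10 matrix over Z this has rank 4, with invariant factors (1,1,1,1).

∂_2: C_2 → C_1 sends each 2-simplex [p,q,r] to [q,r] − [p,r] + [p,q]. For instance
  ∂[1,2,4] = [2,4] − [1,4] + [1,2],
  ∂[1,2,3] = [2,3] − [1,3] + [1,2].
As a 10×5 matrix over Z this has rank 5, with invariant factors (1,1,1,1,1).

Reading off H_k = ker ∂_k / im ∂_{k+1}:

  H_0: rank C_0 − rank ∂_1 = 5 − 4 = 1, and the invariant factors of ∂_1 are all 1, so H_0 = Z.
  H_1: rank ker ∂_1 − rank ∂_2 = (10 − 4) − 5 = 1, and the invariant factors of ∂_2 are all 1, so H_1 = Z.
  H_2: rank ker ∂_2 − rank ∂_3 = (5 − 5) − 0 = 0, and there is no ∂_3, so H_2 = 0.

As a check, the Euler characteristic is 5 − 10 + 5 = 0, which agrees with 1 − 1 + 0 = 0.

H_0 = Z,  H_1 = Z,  H_2 = 0.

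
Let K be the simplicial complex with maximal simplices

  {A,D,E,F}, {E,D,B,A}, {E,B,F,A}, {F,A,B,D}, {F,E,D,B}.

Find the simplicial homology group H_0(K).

H_0 = Z.

Take the total order A < B < D < E < F on the vertex set. Then K (dimension 3) consists of the simplices:

  0-simplices (5): A, B, D, E, F
  1-simplices (10): AB, AD, AE, AF, BD, BE, BF, DE, DF, EF
  2-simplices (10): ABD, ABE, ABF, ADE, ADF, AEF, BDE, BDF, BEF, DEF
  3-simplices (5): ABDE, ABDF, ABEF, ADEF, BDEF

Hence C_0 ≅ Z^5, C_1 ≅ Z^10, C_2 ≅ Z^10, C_3 ≅ Z^5.

∂_1: C_1 → C_0 sends each edge [p,q] (with p < q) to q − p.
This gives a 5×10 integer matrix of rank 4; reducing to Smith normal form yields diagonal entries (1,1,1,1).

∂_2: C_2 → C_1 acts by ∂[p,q,r] = [q,r] − [p,r] + [p,q]. For instance
  ∂AEF = EF − AF + AE,
  ∂BEF = EF − BF + BE.
The resulting 10×10 matrix has rank 6, and its Smith normal form has invariant factors (1,1,1,1,1,1).

∂_3: C_3 → C_2 sends each 3-simplex σ to the alternating sum Σ_i (−1)^i (σ with its i-th vertex removed). For instance
  ∂BDEF = DEF − BEF + BDF − BDE,
  ∂ABDF = BDF − ADF + ABF − ABD.
As a 10×5 matrix over Z this has rank 4, with invariant factors (1,1,1,1).

Computing H_k = (kernel of ∂_k) / (image of ∂_{k+1}):

  H_0: rank C_0 − rank ∂_1 = 5 − 4 = 1, and the invariant factors of ∂_1 are all 1, so H_0 ≅ Z.

(K is a triangulation of the 3-sphere S^3.)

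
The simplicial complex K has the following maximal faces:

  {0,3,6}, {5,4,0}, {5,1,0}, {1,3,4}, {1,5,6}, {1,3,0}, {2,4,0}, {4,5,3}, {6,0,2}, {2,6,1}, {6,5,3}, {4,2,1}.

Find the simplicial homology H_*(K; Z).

Take the total order 0 < 1 < 2 < 3 < 4 < 5 < 6 on the vertex set. Then K (dimension 2) consists of the simplices:

  0-simplices (7): [0], [1], [2], [3], [4], [5], [6]
  1-simplices (18): [0,1], [0,2], [0,3], [0,4], [0,5], [0,6], [1,2], [1,3], [1,4], [1,5], [1,6], [2,4], [2,6], [3,4], [3,5], [3,6], [4,5], [5,6]
  2-simplices (12): [0,1,3], [0,1,5], [0,2,4], [0,2,6], [0,3,6], [0,4,5], [1,2,4], [1,2,6], [1,3,4], [1,5,6], [3,4,5], [3,5,6]

Hence C_0 ≅ Z^7, C_1 ≅ Z^18, C_2 ≅ Z^12.

Boundary ∂_1: C_1 → C_0 maps an edge to its endpoints' difference, ∂[p,q] = q − p. For instance
  ∂[0,6] = [6] − [0].
The 7×18 boundary matrix has rank 6 and Smith normal form diag(1,1,1,1,1,1).

The boundary map ∂_2: C_2 → C_1 maps a triangle to the signed sum of its edges. For instance
  ∂[0,1,5] = [1,5] − [0,5] + [0,1],
  ∂[1,2,6] = [2,6] − [1,6] + [1,2].
This gives a 18×12 integer matrix of rank 12; reducing to Smith normal form yields diagonal entries (1,1,1,1,1,1,1,1,1,1,1,2).

Reading off H_k = ker ∂_k / im ∂_{k+1}:

  H_0: rank C_0 − rank ∂_1 = 7 − 6 = 1, and the invariant factors of ∂_1 are all 1, so H_0 ≅ Z.
  H_1: rank ker ∂_1 − rank ∂_2 = (18 − 6) − 12 = 0, and ∂_2 has invariant factor 2 > 1, so H_1 ≅ Z/2Z.
  H_2: rank ker ∂_2 − rank ∂_3 = (12 − 12) − 0 = 0, and there is no ∂_3, so H_2 ≅ 0.

H_0 = Z,  H_1 = Z/2Z,  H_2 = 0.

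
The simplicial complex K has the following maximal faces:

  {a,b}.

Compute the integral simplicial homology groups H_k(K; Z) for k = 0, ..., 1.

H_0 ≅ Z,  H_1 = 0.

K has 2 vertices, 1 edge.
rank ∂_0 = 0, rank ∂_1 = 1 ⇒ b_0 = 2 − 0 − 1 = 1; all invariant factors of ∂_1 are 1 so no torsion. So H_0 ≅ Z.
rank ∂_1 = 1, rank ∂_2 = 0 ⇒ b_1 = 1 − 1 − 0 = 0. So H_1 ≅ 0.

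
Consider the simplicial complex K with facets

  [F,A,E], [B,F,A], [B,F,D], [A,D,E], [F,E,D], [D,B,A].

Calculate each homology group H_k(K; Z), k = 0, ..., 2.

H_0 = Z,  H_1 = 0,  H_2 = Z.

K has 5 vertices, 9 edges, 6 triangles.
rank ∂_0 = 0, rank ∂_1 = 4 ⇒ b_0 = 5 − 0 − 4 = 1; all invariant factors of ∂_1 are 1 so no torsion. So H_0 ≅ Z.
rank ∂_1 = 4, rank ∂_2 = 5 ⇒ b_1 = 9 − 4 − 5 = 0; all invariant factors of ∂_2 are 1 so no torsion. So H_1 ≅ 0.
rank ∂_2 = 5, rank ∂_3 = 0 ⇒ b_2 = 6 − 5 − 0 = 1. So H_2 ≅ Z.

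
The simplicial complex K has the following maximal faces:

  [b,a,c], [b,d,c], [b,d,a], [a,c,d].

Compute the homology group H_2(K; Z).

Fix the vertex order a < b < c < d and write every simplex with vertices in increasing order. Then dim K = 2 and the simplices of K are:

  0-simplices (4): a, b, c, d
  1-simplices (6): ab, ac, ad, bc, bd, cd
  2-simplices (4): abc, abd, acd, bcd

Hence C_0 ≅ Z^4, C_1 ≅ Z^6, C_2 ≅ Z^4.

The boundary map ∂_1: C_1 → C_0 sends each edge [p,q] (with p < q) to q − p. For instance
  ∂ad = d − a.
The resulting 4×6 matrix has rank 3, and its Smith normal form has invariant factors (1,1,1).

Boundary ∂_2: C_2 → C_1 sends each 2-simplex [p,q,r] to [q,r] − [p,r] + [p,q]. For instance
  ∂bcd = cd − bd + bc,
  ∂acd = cd − ad + ac.
The resulting 6×4 matrix has rank 3, and its Smith normal form has invariant factors (1,1,1).

Now H_k = ker ∂_k / im ∂_{k+1}, so:

  H_2: rank ker ∂_2 − rank ∂_3 = (4 − 3) − 0 = 1, and there is no ∂_3, so H_2 ≅ Z.

H_2 ≅ Z.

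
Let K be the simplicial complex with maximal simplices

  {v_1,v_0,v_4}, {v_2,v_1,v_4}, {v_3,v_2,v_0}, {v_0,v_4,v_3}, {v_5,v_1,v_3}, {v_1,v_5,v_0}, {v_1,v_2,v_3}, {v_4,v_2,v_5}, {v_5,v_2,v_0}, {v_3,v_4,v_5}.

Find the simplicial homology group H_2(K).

Take the total order v_0 < v_1 < v_2 < v_3 < v_4 < v_5 on the vertex set. Then K (dimension 2) consists of the simplices:

  0-simplices (6): [v_0], [v_1], [v_2], [v_3], [v_4], [v_5]
  1-simplices (15): (15 of them)
  2-simplices (10): [v_0,v_1,v_4], [v_0,v_1,v_5], [v_0,v_2,v_3], [v_0,v_2,v_5], [v_0,v_3,v_4], [v_1,v_2,v_3], [v_1,v_2,v_4], [v_1,v_3,v_5], [v_2,v_4,v_5], [v_3,v_4,v_5]

giving chain groups C_0 ≅ Z^6, C_1 ≅ Z^15, C_2 ≅ Z^10.

∂_1: C_1 → C_0 maps an edge to its endpoints' difference, ∂[p,q] = q − p. For instance
  ∂[v_0,v_1] = [v_1] − [v_0].
The resulting 6×15 matrix has rank 5, and its Smith normal form has invariant factors (1,1,1,1,1).

∂_2: C_2 → C_1 acts by ∂[p,q,r] = [q,r] − [p,r] + [p,q]. For instance
  ∂[v_0,v_2,v_5] = [v_2,v_5] − [v_0,v_5] + [v_0,v_2],
  ∂[v_1,v_2,v_3] = [v_2,v_3] − [v_1,v_3] + [v_1,v_2].
The resulting 15×10 matrix has rank 10, and its Smith normal form has invariant factors (1,1,1,1,1,1,1,1,1,2).

Reading off H_k = ker ∂_k / im ∂_{k+1}:

  H_2: rank ker ∂_2 − rank ∂_3 = (10 − 10) − 0 = 0, and there is no ∂_3, so H_2 ≅ 0.

H_2 = 0.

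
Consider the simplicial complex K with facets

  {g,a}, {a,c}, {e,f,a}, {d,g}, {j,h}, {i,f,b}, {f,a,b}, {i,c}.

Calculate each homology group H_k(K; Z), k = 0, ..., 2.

H_0 ≅ Z^2,  H_1 ≅ Z,  H_2 = 0.

Order the vertices as a < b < c < d < e < f < g < h < i < j. Listing each simplex with vertices in this order, K has dimension 2 with simplices:

  0-simplices (10): a, b, c, d, e, f, g, h, i, j
  1-simplices (12): ab, ac, ae, af, ag, bf, bi, ci, dg, ef, fi, hj
  2-simplices (3): abf, aef, bfi

giving chain groups C_0 ≅ Z^10, C_1 ≅ Z^12, C_2 ≅ Z^3.

Boundary ∂_1: C_1 → C_0 sends each edge [p,q] (with p < q) to q − p.
The resulting 10×12 matrix has rank 8, and its Smith normal form has invariant factors (1,1,1,1,1,1,1,1).

The boundary map ∂_2: C_2 → C_1 sends each 2-simplex [p,q,r] to [q,r] − [p,r] + [p,q]. For instance
  ∂abf = bf − af + ab,
  ∂aef = ef − af + ae.
The 12×3 boundary matrix has rank 3 and Smith normal form diag(1,1,1).

Computing H_k = (kernel of ∂_k) / (image of ∂_{k+1}):

  H_0: rank C_0 − rank ∂_1 = 10 − 8 = 2, and the invariant factors of ∂_1 are all 1, so H_0 ≅ Z^2.
  H_1: rank ker ∂_1 − rank ∂_2 = (12 − 8) − 3 = 1, and the invariant factors of ∂_2 are all 1, so H_1 ≅ Z.
  H_2: rank ker ∂_2 − rank ∂_3 = (3 − 3) − 0 = 0, and there is no ∂_3, so H_2 ≅ 0.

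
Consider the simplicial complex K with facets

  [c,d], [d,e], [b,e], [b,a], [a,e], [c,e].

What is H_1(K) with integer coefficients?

Fix the vertex order a < b < c < d < e and write every simplex with vertices in increasing order. Then dim K = 1 and the simplices of K are:

  0-simplices (5): a, b, c, d, e
  1-simplices (6): ab, ae, be, cd, ce, de

giving chain groups C_0 ≅ Z^5, C_1 ≅ Z^6.

Boundary ∂_1: C_1 → C_0 sends each edge [p,q] (with p < q) to q − p.
The 5×6 boundary matrix has rank 4 and Smith normal form diag(1,1,1,1).

Reading off H_k = ker ∂_k / im ∂_{k+1}:

  H_1: rank ker ∂_1 − rank ∂_2 = (6 − 4) − 0 = 2, and there is no ∂_2, so H_1 = Z^2.

H_1 ≅ Z^2.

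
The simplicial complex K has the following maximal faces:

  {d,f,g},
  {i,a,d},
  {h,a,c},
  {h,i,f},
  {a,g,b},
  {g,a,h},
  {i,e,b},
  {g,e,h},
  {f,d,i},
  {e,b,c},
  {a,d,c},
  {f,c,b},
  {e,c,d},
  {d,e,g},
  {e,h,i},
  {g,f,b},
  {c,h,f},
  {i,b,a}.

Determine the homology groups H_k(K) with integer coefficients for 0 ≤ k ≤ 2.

We work with the vertex ordering a < b < c < d < e < f < g < h < i. The simplices of K, each written with vertices in increasing order, are:

  0-simplices (9): a, b, c, d, e, f, g, h, i
  1-simplices (27): ab, ac, ad, ag, ah, ai, bc, be, bf, bg, bi, cd, ce, cf, ch, de, df, dg, di, eg, eh, ei, fg, fh, fi, gh, hi
  2-simplices (18): abg, abi, acd, ach, adi, agh, bce, bcf, bei, bfg, cde, cfh, deg, dfg, dfi, egh, ehi, fhi

giving chain groups C_0 ≅ Z^9, C_1 ≅ Z^27, C_2 ≅ Z^18.

Boundary ∂_1: C_1 → C_0 sends each edge [p,q] (with p < q) to q − p.
As a 9×27 matrix over Z this has rank 8, with invariant factors (1,1,1,1,1,1,1,1).

The boundary map ∂_2: C_2 → C_1 maps a triangle to the signed sum of its edges. For instance
  ∂bce = ce − be + bc,
  ∂bfg = fg − bg + bf.
This gives a 27×18 integer matrix of rank 17; reducing to Smith normal form yields diagonal entries (1,1,1,1,1,1,1,1,1,1,1,1,1,1,1,1,1).

From H_k ≅ ker(∂_k) / im(∂_{k+1}) we obtain:

  H_0: rank C_0 − rank ∂_1 = 9 − 8 = 1, and the invariant factors of ∂_1 are all 1, so H_0 ≅ Z.
  H_1: rank ker ∂_1 − rank ∂_2 = (27 − 8) − 17 = 2, and the invariant factors of ∂_2 are all 1, so H_1 ≅ Z^2.
  H_2: rank ker ∂_2 − rank ∂_3 = (18 − 17) − 0 = 1, and there is no ∂_3, so H_2 ≅ Z.

(K is a triangulation of the torus T^2.)

H_0 = Z,  H_1 = Z^2,  H_2 = Z.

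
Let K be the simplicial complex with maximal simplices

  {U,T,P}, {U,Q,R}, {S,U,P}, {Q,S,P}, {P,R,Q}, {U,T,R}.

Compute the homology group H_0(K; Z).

Take the total order P < Q < R < S < T < U on the vertex set. Then K (dimension 2) consists of the simplices:

  0-simplices (6): P, Q, R, S, T, U
  1-simplices (12): PQ, PR, PS, PT, PU, QR, QS, QU, RT, RU, SU, TU
  2-simplices (6): PQR, PQS, PSU, PTU, QRU, RTU

so the chain groups are C_0 ≅ Z^6, C_1 ≅ Z^12, C_2 ≅ Z^6.

The boundary map ∂_1: C_1 → C_0 is given by ∂[p,q] = [q] − [p].
The 6×12 boundary matrix has rank 5 and Smith normal form diag(1,1,1,1,1).

The boundary map ∂_2: C_2 → C_1 acts by ∂[p,q,r] = [q,r] − [p,r] + [p,q]. For instance
  ∂PQR = QR − PR + PQ,
  ∂PQS = QS − PS + PQ.
As a 12×6 matrix over Z this has rank 6, with invariant factors (1,1,1,1,1,1).

Now H_k = ker ∂_k / im ∂_{k+1}, so:

  H_0: rank C_0 − rank ∂_1 = 6 − 5 = 1, and the invariant factors of ∂_1 are all 1, so H_0 ≅ Z.

(K is a triangulation of the cylinder S^1 x I.)

H_0 ≅ Z.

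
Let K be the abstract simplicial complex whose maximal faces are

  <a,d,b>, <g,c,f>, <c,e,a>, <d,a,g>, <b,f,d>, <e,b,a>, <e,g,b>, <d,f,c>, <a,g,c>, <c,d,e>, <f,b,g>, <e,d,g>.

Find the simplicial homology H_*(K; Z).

Take the total order a < b < c < d < e < f < g on the vertex set. Then K (dimension 2) consists of the simplices:

  0-simplices (7): a, b, c, d, e, f, g
  1-simplices (18): ab, ac, ad, ae, ag, bd, be, bf, bg, cd, ce, cf, cg, de, df, dg, eg, fg
  2-simplices (12): abd, abe, ace, acg, adg, bdf, beg, bfg, cde, cdf, cfg, deg

Hence C_0 ≅ Z^7, C_1 ≅ Z^18, C_2 ≅ Z^12.

Boundary ∂_1: C_1 → C_0 maps an edge to its endpoints' difference, ∂[p,q] = q − p. For instance
  ∂ac = c − a.
This gives a 7×18 integer matrix of rank 6; reducing to Smith normal form yields diagonal entries (1,1,1,1,1,1).

Boundary ∂_2: C_2 → C_1 acts by ∂[p,q,r] = [q,r] − [p,r] + [p,q]. For instance
  ∂abe = be − ae + ab,
  ∂cdf = df − cf + cd.
The 18×12 boundary matrix has rank 12 and Smith normal form diag(1,1,1,1,1,1,1,1,1,1,1,2).

From H_k ≅ ker(∂_k) / im(∂_{k+1}) we obtain:

  H_0: rank C_0 − rank ∂_1 = 7 − 6 = 1, and the invariant factors of ∂_1 are all 1, so H_0 ≅ Z.
  H_1: rank ker ∂_1 − rank ∂_2 = (18 − 6) − 12 = 0, and ∂_2 has invariant factor 2 > 1, so H_1 ≅ Z/2Z.
  H_2: rank ker ∂_2 − rank ∂_3 = (12 − 12) − 0 = 0, and there is no ∂_3, so H_2 ≅ 0.

H_0 ≅ Z,  H_1 ≅ Z/2Z,  H_2 = 0.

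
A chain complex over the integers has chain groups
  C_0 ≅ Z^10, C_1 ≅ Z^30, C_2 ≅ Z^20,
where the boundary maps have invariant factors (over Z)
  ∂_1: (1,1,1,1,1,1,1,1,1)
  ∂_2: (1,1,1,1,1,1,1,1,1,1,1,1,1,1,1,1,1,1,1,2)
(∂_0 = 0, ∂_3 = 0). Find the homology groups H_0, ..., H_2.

H_0: b_0 = 10 − 0 − 9 = 1; torsion from ∂_1 factors > 1: none. So H_0 = Z.
H_1: b_1 = 30 − 9 − 20 = 1; torsion from ∂_2 factors > 1: [2]. So H_1 = Z ⊕ Z/2Z.
H_2: b_2 = 20 − 20 − 0 = 0; torsion from ∂_3 factors > 1: none. So H_2 = 0.

H_0 = Z,  H_1 = Z ⊕ Z/2Z,  H_2 = 0.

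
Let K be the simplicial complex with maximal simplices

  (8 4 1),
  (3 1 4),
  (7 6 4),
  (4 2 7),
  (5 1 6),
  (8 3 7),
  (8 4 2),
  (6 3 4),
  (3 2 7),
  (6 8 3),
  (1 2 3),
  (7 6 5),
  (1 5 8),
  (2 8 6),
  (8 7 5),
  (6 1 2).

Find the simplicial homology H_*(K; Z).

H_0 = Z,  H_1 = Z^2,  H_2 = Z.

Order the vertices as 1 < 2 < 3 < 4 < 5 < 6 < 7 < 8. Listing each simplex with vertices in this order, K has dimension 2 with simplices:

  0-simplices (8): [1], [2], [3], [4], [5], [6], [7], [8]
  1-simplices (24): (24 of them)
  2-simplices (16): [1,2,3], [1,2,6], [1,3,4], [1,4,8], [1,5,6], [1,5,8], [2,3,7], [2,4,7], [2,4,8], [2,6,8], [3,4,6], [3,6,8], [3,7,8], [4,6,7], [5,6,7], [5,7,8]

Hence C_0 ≅ Z^8, C_1 ≅ Z^24, C_2 ≅ Z^16.

The boundary map ∂_1: C_1 → C_0 sends each edge [p,q] (with p < q) to q − p.
The resulting 8×24 matrix has rank 7, and its Smith normal form has invariant factors (1,1,1,1,1,1,1).

∂_2: C_2 → C_1 sends each 2-simplex [p,q,r] to [q,r] − [p,r] + [p,q]. For instance
  ∂[2,3,7] = [3,7] − [2,7] + [2,3],
  ∂[5,6,7] = [6,7] − [5,7] + [5,6].
This gives a 24×16 integer matrix of rank 15; reducing to Smith normal form yields diagonal entries (1,1,1,1,1,1,1,1,1,1,1,1,1,1,1).

Now H_k = ker ∂_k / im ∂_{k+1}, so:

  H_0: rank C_0 − rank ∂_1 = 8 − 7 = 1, and the invariant factors of ∂_1 are all 1, so H_0 ≅ Z.
  H_1: rank ker ∂_1 − rank ∂_2 = (24 − 7) − 15 = 2, and the invariant factors of ∂_2 are all 1, so H_1 ≅ Z^2.
  H_2: rank ker ∂_2 − rank ∂_3 = (16 − 15) − 0 = 1, and there is no ∂_3, so H_2 ≅ Z.

(K is a triangulation of the torus T^2.)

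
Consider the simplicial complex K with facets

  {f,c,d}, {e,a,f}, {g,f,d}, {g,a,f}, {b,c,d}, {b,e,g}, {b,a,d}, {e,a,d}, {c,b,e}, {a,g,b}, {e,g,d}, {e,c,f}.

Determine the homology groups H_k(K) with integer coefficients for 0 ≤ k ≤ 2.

We work with the vertex ordering a < b < c < d < e < f < g. The simplices of K, each written with vertices in increasing order, are:

  0-simplices (7): a, b, c, d, e, f, g
  1-simplices (18): ab, ad, ae, af, ag, bc, bd, be, bg, cd, ce, cf, de, df, dg, ef, eg, fg
  2-simplices (12): abd, abg, ade, aef, afg, bcd, bce, beg, cdf, cef, deg, dfg

so the chain groups are C_0 ≅ Z^7, C_1 ≅ Z^18, C_2 ≅ Z^12.

∂_1: C_1 → C_0 is given by ∂[p,q] = [q] − [p].
This gives a 7×18 integer matrix of rank 6; reducing to Smith normal form yields diagonal entries (1,1,1,1,1,1).

The boundary map ∂_2: C_2 → C_1 acts by ∂[p,q,r] = [q,r] − [p,r] + [p,q]. For instance
  ∂abd = bd − ad + ab,
  ∂bce = ce − be + bc.
The 18×12 boundary matrix has rank 12 and Smith normal form diag(1,1,1,1,1,1,1,1,1,1,1,2).

Now H_k = ker ∂_k / im ∂_{k+1}, so:

  H_0: rank C_0 − rank ∂_1 = 7 − 6 = 1, and the invariant factors of ∂_1 are all 1, so H_0 = Z.
  H_1: rank ker ∂_1 − rank ∂_2 = (18 − 6) − 12 = 0, and ∂_2 has invariant factor 2 > 1, so H_1 = Z/2.
  H_2: rank ker ∂_2 − rank ∂_3 = (12 − 12) − 0 = 0, and there is no ∂_3, so H_2 = 0.

(K is a triangulation of the real projective plane RP^2.)

H_0 = Z,  H_1 = Z/2,  H_2 = 0.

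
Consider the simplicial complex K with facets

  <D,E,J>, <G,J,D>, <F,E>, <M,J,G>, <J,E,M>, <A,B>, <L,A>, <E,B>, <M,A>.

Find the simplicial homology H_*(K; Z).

We work with the vertex ordering A < B < D < E < F < G < J < L < M. The simplices of K, each written with vertices in increasing order, are:

  0-simplices (9): A, B, D, E, F, G, J, L, M
  1-simplices (13): AB, AL, AM, BE, DE, DG, DJ, EF, EJ, EM, GJ, GM, JM
  2-simplices (4): DEJ, DGJ, EJM, GJM

so the chain groups are C_0 ≅ Z^9, C_1 ≅ Z^13, C_2 ≅ Z^4.

The boundary map ∂_1: C_1 → C_0 maps an edge to its endpoints' difference, ∂[p,q] = q − p. For instance
  ∂DJ = J − D.
As a 9×13 matrix over Z this has rank 8, with invariant factors (1,1,1,1,1,1,1,1).

The boundary map ∂_2: C_2 → C_1 maps a triangle to the signed sum of its edges. For instance
  ∂GJM = JM − GM + GJ,
  ∂EJM = JM − EM + EJ.
As a 13×4 matrix over Z this has rank 4, with invariant factors (1,1,1,1).

Reading off H_k = ker ∂_k / im ∂_{k+1}:

  H_0: rank C_0 − rank ∂_1 = 9 − 8 = 1, and the invariant factors of ∂_1 are all 1, so H_0 ≅ Z.
  H_1: rank ker ∂_1 − rank ∂_2 = (13 − 8) − 4 = 1, and the invariant factors of ∂_2 are all 1, so H_1 ≅ Z.
  H_2: rank ker ∂_2 − rank ∂_3 = (4 − 4) − 0 = 0, and there is no ∂_3, so H_2 ≅ 0.

H_0 ≅ Z,  H_1 ≅ Z,  H_2 = 0.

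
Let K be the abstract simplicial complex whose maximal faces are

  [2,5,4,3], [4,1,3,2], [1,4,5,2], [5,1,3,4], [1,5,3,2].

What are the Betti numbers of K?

We work with the vertex ordering 1 < 2 < 3 < 4 < 5. The simplices of K, each written with vertices in increasing order, are:

  0-simplices (5): [1], [2], [3], [4], [5]
  1-simplices (10): [1,2], [1,3], [1,4], [1,5], [2,3], [2,4], [2,5], [3,4], [3,5], [4,5]
  2-simplices (10): [1,2,3], [1,2,4], [1,2,5], [1,3,4], [1,3,5], [1,4,5], [2,3,4], [2,3,5], [2,4,5], [3,4,5]
  3-simplices (5): [1,2,3,4], [1,2,3,5], [1,2,4,5], [1,3,4,5], [2,3,4,5]

giving chain groups C_0 ≅ Z^5, C_1 ≅ Z^10, C_2 ≅ Z^10, C_3 ≅ Z^5.

Boundary ∂_1: C_1 → C_0 maps an edge to its endpoints' difference, ∂[p,q] = q − p.
The 5×10 boundary matrix has rank 4 and Smith normal form diag(1,1,1,1).

Boundary ∂_2: C_2 → C_1 sends each 2-simplex [p,q,r] to [q,r] − [p,r] + [p,q]. For instance
  ∂[1,3,5] = [3,5] − [1,5] + [1,3],
  ∂[2,3,4] = [3,4] − [2,4] + [2,3].
As a 10×10 matrix over Z this has rank 6, with invariant factors (1,1,1,1,1,1).

The boundary map ∂_3: C_3 → C_2 sends each 3-simplex σ to the alternating sum Σ_i (−1)^i (σ with its i-th vertex removed). For instance
  ∂[1,3,4,5] = [3,4,5] − [1,4,5] + [1,3,5] − [1,3,4],
  ∂[2,3,4,5] = [3,4,5] − [2,4,5] + [2,3,5] − [2,3,4].
This gives a 10×5 integer matrix of rank 4; reducing to Smith normal form yields diagonal entries (1,1,1,1).

Computing H_k = (kernel of ∂_k) / (image of ∂_{k+1}):

  H_0: rank C_0 − rank ∂_1 = 5 − 4 = 1, and the invariant factors of ∂_1 are all 1, so H_0 = Z.
  H_1: rank ker ∂_1 − rank ∂_2 = (10 − 4) − 6 = 0, and the invariant factors of ∂_2 are all 1, so H_1 = 0.
  H_2: rank ker ∂_2 − rank ∂_3 = (10 − 6) − 4 = 0, and the invariant factors of ∂_3 are all 1, so H_2 = 0.
  H_3: rank ker ∂_3 − rank ∂_4 = (5 − 4) − 0 = 1, and there is no ∂_4, so H_3 = Z.

As a check, the Euler characteristic is 5 − 10 + 10 − 5 = 0, which agrees with 1 − 0 + 0 − 1 = 0.

Hence the Betti numbers are b_0 = 1, b_1 = 0, b_2 = 0, b_3 = 1.

b_0 = 1, b_1 = 0, b_2 = 0, b_3 = 1.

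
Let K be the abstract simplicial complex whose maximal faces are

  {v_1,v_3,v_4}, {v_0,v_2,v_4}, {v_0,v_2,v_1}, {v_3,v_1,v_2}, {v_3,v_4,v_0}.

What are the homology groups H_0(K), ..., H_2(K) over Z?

Order the vertices as v_0 < v_1 < v_2 < v_3 < v_4. Listing each simplex with vertices in this order, K has dimension 2 with simplices:

  0-simplices (5): [v_0], [v_1], [v_2], [v_3], [v_4]
  1-simplices (10): [v_0,v_1], [v_0,v_2], [v_0,v_3], [v_0,v_4], [v_1,v_2], [v_1,v_3], [v_1,v_4], [v_2,v_3], [v_2,v_4], [v_3,v_4]
  2-simplices (5): [v_0,v_1,v_2], [v_0,v_2,v_4], [v_0,v_3,v_4], [v_1,v_2,v_3], [v_1,v_3,v_4]

Hence C_0 ≅ Z^5, C_1 ≅ Z^10, C_2 ≅ Z^5.

∂_1: C_1 → C_0 maps an edge to its endpoints' difference, ∂[p,q] = q − p. For instance
  ∂[v_0,v_1] = [v_1] − [v_0].
This gives a 5×10 integer matrix of rank 4; reducing to Smith normal form yields diagonal entries (1,1,1,1).

Boundary ∂_2: C_2 → C_1 acts by ∂[p,q,r] = [q,r] − [p,r] + [p,q]. For instance
  ∂[v_0,v_1,v_2] = [v_1,v_2] − [v_0,v_2] + [v_0,v_1],
  ∂[v_1,v_2,v_3] = [v_2,v_3] − [v_1,v_3] + [v_1,v_2].
As a 10×5 matrix over Z this has rank 5, with invariant factors (1,1,1,1,1).

From H_k ≅ ker(∂_k) / im(∂_{k+1}) we obtain:

  H_0: rank C_0 − rank ∂_1 = 5 − 4 = 1, and the invariant factors of ∂_1 are all 1, so H_0 = Z.
  H_1: rank ker ∂_1 − rank ∂_2 = (10 − 4) − 5 = 1, and the invariant factors of ∂_2 are all 1, so H_1 = Z.
  H_2: rank ker ∂_2 − rank ∂_3 = (5 − 5) − 0 = 0, and there is no ∂_3, so H_2 = 0.

H_0 ≅ Z,  H_1 ≅ Z,  H_2 = 0.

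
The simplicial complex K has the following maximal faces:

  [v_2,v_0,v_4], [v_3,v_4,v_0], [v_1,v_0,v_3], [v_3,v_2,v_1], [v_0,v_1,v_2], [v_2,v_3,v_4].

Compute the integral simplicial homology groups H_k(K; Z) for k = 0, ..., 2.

We work with the vertex ordering v_0 < v_1 < v_2 < v_3 < v_4. The simplices of K, each written with vertices in increasing order, are:

  0-simplices (5): [v_0], [v_1], [v_2], [v_3], [v_4]
  1-simplices (9): [v_0,v_1], [v_0,v_2], [v_0,v_3], [v_0,v_4], [v_1,v_2], [v_1,v_3], [v_2,v_3], [v_2,v_4], [v_3,v_4]
  2-simplices (6): [v_0,v_1,v_2], [v_0,v_1,v_3], [v_0,v_2,v_4], [v_0,v_3,v_4], [v_1,v_2,v_3], [v_2,v_3,v_4]

Hence C_0 ≅ Z^5, C_1 ≅ Z^9, C_2 ≅ Z^6.

The boundary map ∂_1: C_1 → C_0 maps an edge to its endpoints' difference, ∂[p,q] = q − p.
The 5×9 boundary matrix has rank 4 and Smith normal form diag(1,1,1,1).

Boundary ∂_2: C_2 → C_1 maps a triangle to the signed sum of its edges. For instance
  ∂[v_1,v_2,v_3] = [v_2,v_3] − [v_1,v_3] + [v_1,v_2],
  ∂[v_2,v_3,v_4] = [v_3,v_4] − [v_2,v_4] + [v_2,v_3].
This gives a 9×6 integer matrix of rank 5; reducing to Smith normal form yields diagonal entries (1,1,1,1,1).

Computing H_k = (kernel of ∂_k) / (image of ∂_{k+1}):

  H_0: rank C_0 − rank ∂_1 = 5 − 4 = 1, and the invariant factors of ∂_1 are all 1, so H_0 = Z.
  H_1: rank ker ∂_1 − rank ∂_2 = (9 − 4) − 5 = 0, and the invariant factors of ∂_2 are all 1, so H_1 = 0.
  H_2: rank ker ∂_2 − rank ∂_3 = (6 − 5) − 0 = 1, and there is no ∂_3, so H_2 = Z.

As a check, the Euler characteristic is 5 − 9 + 6 = 2, which agrees with 1 − 0 + 1 = 2.
(K is a triangulation of the 2-sphere S^2.)

H_0 = Z,  H_1 = 0,  H_2 = Z.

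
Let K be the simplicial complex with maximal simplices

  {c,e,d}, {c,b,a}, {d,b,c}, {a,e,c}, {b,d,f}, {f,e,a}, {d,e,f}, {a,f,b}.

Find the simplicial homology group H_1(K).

Take the total order a < b < c < d < e < f on the vertex set. Then K (dimension 2) consists of the simplices:

  0-simplices (6): a, b, c, d, e, f
  1-simplices (12): ab, ac, ae, af, bc, bd, bf, cd, ce, de, df, ef
  2-simplices (8): abc, abf, ace, aef, bcd, bdf, cde, def

so the chain groups are C_0 ≅ Z^6, C_1 ≅ Z^12, C_2 ≅ Z^8.

∂_1: C_1 → C_0 sends each edge [p,q] (with p < q) to q − p.
This gives a 6×12 integer matrix of rank 5; reducing to Smith normal form yields diagonal entries (1,1,1,1,1).

The boundary map ∂_2: C_2 → C_1 acts by ∂[p,q,r] = [q,r] − [p,r] + [p,q]. For instance
  ∂bcd = cd − bd + bc,
  ∂bdf = df − bf + bd.
The 12×8 boundary matrix has rank 7 and Smith normal form diag(1,1,1,1,1,1,1).

Reading off H_k = ker ∂_k / im ∂_{k+1}:

  H_1: rank ker ∂_1 − rank ∂_2 = (12 − 5) − 7 = 0, and the invariant factors of ∂_2 are all 1, so H_1 ≅ 0.

(K is a triangulation of the 2-sphere S^2.)

H_1 ≅ 0.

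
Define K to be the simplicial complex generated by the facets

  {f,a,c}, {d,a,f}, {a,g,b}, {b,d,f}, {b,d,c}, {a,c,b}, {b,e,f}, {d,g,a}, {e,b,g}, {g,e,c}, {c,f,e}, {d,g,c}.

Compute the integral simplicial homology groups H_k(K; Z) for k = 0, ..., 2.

We work with the vertex ordering a < b < c < d < e < f < g. The simplices of K, each written with vertices in increasing order, are:

  0-simplices (7): a, b, c, d, e, f, g
  1-simplices (18): ab, ac, ad, af, ag, bc, bd, be, bf, bg, cd, ce, cf, cg, df, dg, ef, eg
  2-simplices (12): abc, abg, acf, adf, adg, bcd, bdf, bef, beg, cdg, cef, ceg

so the chain groups are C_0 ≅ Z^7, C_1 ≅ Z^18, C_2 ≅ Z^12.

∂_1: C_1 → C_0 is given by ∂[p,q] = [q] − [p]. For instance
  ∂cf = f − c.
The resulting 7×18 matrix has rank 6, and its Smith normal form has invariant factors (1,1,1,1,1,1).

The boundary map ∂_2: C_2 → C_1 acts by ∂[p,q,r] = [q,r] − [p,r] + [p,q]. For instance
  ∂adf = df − af + ad,
  ∂cdg = dg − cg + cd.
This gives a 18×12 integer matrix of rank 12; reducing to Smith normal form yields diagonal entries (1,1,1,1,1,1,1,1,1,1,1,2).

Computing H_k = (kernel of ∂_k) / (image of ∂_{k+1}):

  H_0: rank C_0 − rank ∂_1 = 7 − 6 = 1, and the invariant factors of ∂_1 are all 1, so H_0 = Z.
  H_1: rank ker ∂_1 − rank ∂_2 = (18 − 6) − 12 = 0, and ∂_2 has invariant factor 2 > 1, so H_1 = Z/2Z.
  H_2: rank ker ∂_2 − rank ∂_3 = (12 − 12) − 0 = 0, and there is no ∂_3, so H_2 = 0.

As a check, the Euler characteristic is 7 − 18 + 12 = 1, which agrees with 1 − 0 + 0 = 1.
(K is a triangulation of the real projective plane RP^2.)

H_0 ≅ Z,  H_1 ≅ Z/2Z,  H_2 = 0.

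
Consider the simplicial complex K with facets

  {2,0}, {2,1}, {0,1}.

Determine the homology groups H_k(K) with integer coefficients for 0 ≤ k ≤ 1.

H_0 ≅ Z,  H_1 ≅ Z.

Fix the vertex order 0 < 1 < 2 and write every simplex with vertices in increasing order. Then dim K = 1 and the simplices of K are:

  0-simplices (3): [0], [1], [2]
  1-simplices (3): [0,1], [0,2], [1,2]

giving chain groups C_0 ≅ Z^3, C_1 ≅ Z^3.

Boundary ∂_1: C_1 → C_0 sends each edge [p,q] (with p < q) to q − p. For instance
  ∂[0,2] = [2] − [0].
This gives a 3×3 integer matrix of rank 2; reducing to Smith normal form yields diagonal entries (1,1).

From H_k ≅ ker(∂_k) / im(∂_{k+1}) we obtain:

  H_0: rank C_0 − rank ∂_1 = 3 − 2 = 1, and the invariant factors of ∂_1 are all 1, so H_0 = Z.
  H_1: rank ker ∂_1 − rank ∂_2 = (3 − 2) − 0 = 1, and there is no ∂_2, so H_1 = Z.

(K is a triangulation of the circle S^1.)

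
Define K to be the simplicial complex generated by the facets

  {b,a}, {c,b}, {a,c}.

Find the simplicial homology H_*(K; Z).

H_0 = Z,  H_1 = Z.

Fix the vertex order a < b < c and write every simplex with vertices in increasing order. Then dim K = 1 and the simplices of K are:

  0-simplices (3): a, b, c
  1-simplices (3): ab, ac, bc

so the chain groups are C_0 ≅ Z^3, C_1 ≅ Z^3.

Boundary ∂_1: C_1 → C_0 maps an edge to its endpoints' difference, ∂[p,q] = q − p. For instance
  ∂ab = b − a.
As a 3×3 matrix over Z this has rank 2, with invariant factors (1,1).

Reading off H_k = ker ∂_k / im ∂_{k+1}:

  H_0: rank C_0 − rank ∂_1 = 3 − 2 = 1, and the invariant factors of ∂_1 are all 1, so H_0 = Z.
  H_1: rank ker ∂_1 − rank ∂_2 = (3 − 2) − 0 = 1, and there is no ∂_2, so H_1 = Z.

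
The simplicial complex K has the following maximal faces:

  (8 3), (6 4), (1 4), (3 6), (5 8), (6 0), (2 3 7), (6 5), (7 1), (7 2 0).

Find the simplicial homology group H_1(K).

H_1 ≅ Z^3.

We work with the vertex ordering 0 < 1 < 2 < 3 < 4 < 5 < 6 < 7 < 8. The simplices of K, each written with vertices in increasing order, are:

  0-simplices (9): [0], [1], [2], [3], [4], [5], [6], [7], [8]
  1-simplices (13): [0,2], [0,6], [0,7], [1,4], [1,7], [2,3], [2,7], [3,6], [3,7], [3,8], [4,6], [5,6], [5,8]
  2-simplices (2): [0,2,7], [2,3,7]

so the chain groups are C_0 ≅ Z^9, C_1 ≅ Z^13, C_2 ≅ Z^2.

∂_1: C_1 → C_0 sends each edge [p,q] (with p < q) to q − p. For instance
  ∂[1,4] = [4] − [1].
The resulting 9×13 matrix has rank 8, and its Smith normal form has invariant factors (1,1,1,1,1,1,1,1).

Boundary ∂_2: C_2 → C_1 acts by ∂[p,q,r] = [q,r] − [p,r] + [p,q]. For instance
  ∂[0,2,7] = [2,7] − [0,7] + [0,2],
  ∂[2,3,7] = [3,7] − [2,7] + [2,3].
As a 13×2 matrix over Z this has rank 2, with invariant factors (1,1).

Reading off H_k = ker ∂_k / im ∂_{k+1}:

  H_1: rank ker ∂_1 − rank ∂_2 = (13 − 8) − 2 = 3, and the invariant factors of ∂_2 are all 1, so H_1 ≅ Z^3.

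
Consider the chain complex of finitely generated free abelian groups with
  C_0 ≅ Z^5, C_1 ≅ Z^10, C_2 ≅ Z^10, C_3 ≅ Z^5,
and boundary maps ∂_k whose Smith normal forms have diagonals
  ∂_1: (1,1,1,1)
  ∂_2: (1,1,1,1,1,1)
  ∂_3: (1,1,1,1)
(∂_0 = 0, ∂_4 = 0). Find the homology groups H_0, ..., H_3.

H_0: b_0 = 5 − 0 − 4 = 1; torsion from ∂_1 factors > 1: none. So H_0 = Z.
H_1: b_1 = 10 − 4 − 6 = 0; torsion from ∂_2 factors > 1: none. So H_1 = 0.
H_2: b_2 = 10 − 6 − 4 = 0; torsion from ∂_3 factors > 1: none. So H_2 = 0.
H_3: b_3 = 5 − 4 − 0 = 1; torsion from ∂_4 factors > 1: none. So H_3 = Z.

H_0 = Z,  H_1 = 0,  H_2 = 0,  H_3 = Z.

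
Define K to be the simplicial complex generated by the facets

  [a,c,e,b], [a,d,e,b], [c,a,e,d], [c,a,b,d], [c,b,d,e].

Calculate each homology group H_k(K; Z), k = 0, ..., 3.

H_0 = Z,  H_1 = 0,  H_2 = 0,  H_3 = Z.

Order the vertices as a < b < c < d < e. Listing each simplex with vertices in this order, K has dimension 3 with simplices:

  0-simplices (5): a, b, c, d, e
  1-simplices (10): ab, ac, ad, ae, bc, bd, be, cd, ce, de
  2-simplices (10): abc, abd, abe, acd, ace, ade, bcd, bce, bde, cde
  3-simplices (5): abcd, abce, abde, acde, bcde

giving chain groups C_0 ≅ Z^5, C_1 ≅ Z^10, C_2 ≅ Z^10, C_3 ≅ Z^5.

The boundary map ∂_1: C_1 → C_0 is given by ∂[p,q] = [q] − [p]. For instance
  ∂ab = b − a.
As a 5×10 matrix over Z this has rank 4, with invariant factors (1,1,1,1).

∂_2: C_2 → C_1 sends each 2-simplex [p,q,r] to [q,r] − [p,r] + [p,q]. For instance
  ∂ade = de − ae + ad,
  ∂bce = ce − be + bc.
This gives a 10×10 integer matrix of rank 6; reducing to Smith normal form yields diagonal entries (1,1,1,1,1,1).

Boundary ∂_3: C_3 → C_2 sends each 3-simplex σ to the alternating sum Σ_i (−1)^i (σ with its i-th vertex removed). For instance
  ∂acde = cde − ade + ace − acd,
  ∂abde = bde − ade + abe − abd.
This gives a 10×5 integer matrix of rank 4; reducing to Smith normal form yields diagonal entries (1,1,1,1).

Reading off H_k = ker ∂_k / im ∂_{k+1}:

  H_0: rank C_0 − rank ∂_1 = 5 − 4 = 1, and the invariant factors of ∂_1 are all 1, so H_0 = Z.
  H_1: rank ker ∂_1 − rank ∂_2 = (10 − 4) − 6 = 0, and the invariant factors of ∂_2 are all 1, so H_1 = 0.
  H_2: rank ker ∂_2 − rank ∂_3 = (10 − 6) − 4 = 0, and the invariant factors of ∂_3 are all 1, so H_2 = 0.
  H_3: rank ker ∂_3 − rank ∂_4 = (5 − 4) − 0 = 1, and there is no ∂_4, so H_3 = Z.

As a check, the Euler characteristic is 5 − 10 + 10 − 5 = 0, which agrees with 1 − 0 + 0 − 1 = 0.
(K is a triangulation of the 3-sphere S^3.)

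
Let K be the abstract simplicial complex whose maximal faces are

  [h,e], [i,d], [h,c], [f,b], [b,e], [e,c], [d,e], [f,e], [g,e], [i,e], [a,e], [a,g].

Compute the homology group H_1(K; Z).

Order the vertices as a < b < c < d < e < f < g < h < i. Listing each simplex with vertices in this order, K has dimension 1 with simplices:

  0-simplices (9): a, b, c, d, e, f, g, h, i
  1-simplices (12): ae, ag, be, bf, ce, ch, de, di, ef, eg, eh, ei

so the chain groups are C_0 ≅ Z^9, C_1 ≅ Z^12.

∂_1: C_1 → C_0 maps an edge to its endpoints' difference, ∂[p,q] = q − p.
The 9×12 boundary matrix has rank 8 and Smith normal form diag(1,1,1,1,1,1,1,1).

Now H_k = ker ∂_k / im ∂_{k+1}, so:

  H_1: rank ker ∂_1 − rank ∂_2 = (12 − 8) − 0 = 4, and there is no ∂_2, so H_1 ≅ Z^4.

(K is a triangulation of a wedge of 4 circles.)

H_1 ≅ Z^4.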